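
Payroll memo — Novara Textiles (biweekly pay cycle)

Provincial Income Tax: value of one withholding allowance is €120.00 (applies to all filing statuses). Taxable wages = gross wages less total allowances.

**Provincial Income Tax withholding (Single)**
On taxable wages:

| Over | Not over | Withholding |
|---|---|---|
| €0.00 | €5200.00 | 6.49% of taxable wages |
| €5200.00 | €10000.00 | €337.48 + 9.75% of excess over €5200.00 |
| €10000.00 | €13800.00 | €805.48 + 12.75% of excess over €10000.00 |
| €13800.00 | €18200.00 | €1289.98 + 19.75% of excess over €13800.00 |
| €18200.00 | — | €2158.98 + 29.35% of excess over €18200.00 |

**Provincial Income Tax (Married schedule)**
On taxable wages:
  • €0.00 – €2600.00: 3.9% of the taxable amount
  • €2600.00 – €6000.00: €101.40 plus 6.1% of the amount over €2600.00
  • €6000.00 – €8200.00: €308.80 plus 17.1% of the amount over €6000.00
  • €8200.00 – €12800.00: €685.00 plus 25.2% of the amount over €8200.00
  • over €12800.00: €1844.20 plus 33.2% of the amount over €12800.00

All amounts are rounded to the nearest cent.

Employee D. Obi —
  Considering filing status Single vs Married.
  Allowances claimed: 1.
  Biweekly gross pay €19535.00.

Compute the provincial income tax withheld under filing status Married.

Provincial Income Tax (Married): taxable = €19535.00 − 1×€120.00 = €19415.00
  €1844.20 + 33.2% × (€19415.00 − €12800.00) = €1844.20 + 33.2% × €6615.00 = €4040.38

€4040.38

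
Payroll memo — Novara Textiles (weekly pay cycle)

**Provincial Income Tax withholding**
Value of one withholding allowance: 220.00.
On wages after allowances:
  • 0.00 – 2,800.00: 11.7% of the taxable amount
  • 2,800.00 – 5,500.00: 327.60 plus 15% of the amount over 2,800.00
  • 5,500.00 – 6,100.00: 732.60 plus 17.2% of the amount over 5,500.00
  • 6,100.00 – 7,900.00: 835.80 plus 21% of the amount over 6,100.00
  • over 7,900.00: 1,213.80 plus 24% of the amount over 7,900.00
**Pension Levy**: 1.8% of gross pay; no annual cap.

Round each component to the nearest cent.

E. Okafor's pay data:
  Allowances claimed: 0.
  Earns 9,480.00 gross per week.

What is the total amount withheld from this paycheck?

Provincial Income Tax: taxable = 9,480.00
  1,213.80 + 24% × (9,480.00 − 7,900.00) = 1,213.80 + 24% × 1,580.00 = 1,593.00
Pension Levy: 1.8% × 9,480.00 = 170.64
Total: 1,593.00 + 170.64 = 1,763.64

1,763.64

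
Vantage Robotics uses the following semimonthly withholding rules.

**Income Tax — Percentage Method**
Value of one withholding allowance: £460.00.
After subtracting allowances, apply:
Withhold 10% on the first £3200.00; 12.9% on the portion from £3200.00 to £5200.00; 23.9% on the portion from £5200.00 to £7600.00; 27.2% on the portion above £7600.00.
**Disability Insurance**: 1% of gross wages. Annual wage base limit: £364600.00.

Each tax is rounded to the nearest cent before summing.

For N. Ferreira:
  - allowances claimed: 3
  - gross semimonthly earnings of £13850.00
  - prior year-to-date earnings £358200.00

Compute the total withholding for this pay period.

Income Tax: taxable = £13850.00 − 3×£460.00 = £12470.00
  £1151.60 + 27.2% × (£12470.00 − £7600.00) = £1151.60 + 27.2% × £4870.00 = £2476.24
Disability Insurance: cap £364600.00 − YTD £358200.00 = £6400.00 subject; 1% × £6400.00 = £64.00
Total: £2476.24 + £64.00 = £2540.24

£2540.24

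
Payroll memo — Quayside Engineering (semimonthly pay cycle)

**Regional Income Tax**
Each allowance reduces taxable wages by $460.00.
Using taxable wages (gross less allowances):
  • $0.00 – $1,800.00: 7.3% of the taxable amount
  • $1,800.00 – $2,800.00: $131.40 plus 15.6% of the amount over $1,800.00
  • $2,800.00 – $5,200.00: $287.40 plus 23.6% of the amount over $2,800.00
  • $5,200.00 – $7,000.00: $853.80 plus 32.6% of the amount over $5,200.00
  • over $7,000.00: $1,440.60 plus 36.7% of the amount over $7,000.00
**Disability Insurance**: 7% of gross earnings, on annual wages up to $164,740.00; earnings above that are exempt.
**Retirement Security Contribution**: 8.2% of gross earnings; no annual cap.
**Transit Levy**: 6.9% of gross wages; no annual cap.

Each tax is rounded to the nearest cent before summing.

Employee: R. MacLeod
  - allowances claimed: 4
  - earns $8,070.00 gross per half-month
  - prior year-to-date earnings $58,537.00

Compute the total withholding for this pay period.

$2,973.05

Regional Income Tax: taxable = $8,070.00 − 4×$460.00 = $6,230.00
  $853.80 + 32.6% × ($6,230.00 − $5,200.00) = $853.80 + 32.6% × $1,030.00 = $1,189.58
Disability Insurance: 7% × $8,070.00 = $564.90
Retirement Security Contribution: 8.2% × $8,070.00 = $661.74
Transit Levy: 6.9% × $8,070.00 = $556.83
Total: $1,189.58 + $564.90 + $661.74 + $556.83 = $2,973.05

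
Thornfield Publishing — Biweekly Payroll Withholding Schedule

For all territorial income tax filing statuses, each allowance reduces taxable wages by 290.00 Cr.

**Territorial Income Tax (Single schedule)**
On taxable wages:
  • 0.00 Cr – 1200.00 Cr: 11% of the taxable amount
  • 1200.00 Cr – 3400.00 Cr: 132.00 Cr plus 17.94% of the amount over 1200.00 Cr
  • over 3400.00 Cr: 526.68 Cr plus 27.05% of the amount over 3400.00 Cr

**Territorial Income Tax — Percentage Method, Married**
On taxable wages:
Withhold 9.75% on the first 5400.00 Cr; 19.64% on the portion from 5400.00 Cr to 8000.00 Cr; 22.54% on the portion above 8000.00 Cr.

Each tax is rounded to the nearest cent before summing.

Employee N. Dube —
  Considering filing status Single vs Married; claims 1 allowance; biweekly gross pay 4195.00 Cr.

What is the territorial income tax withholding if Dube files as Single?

Territorial Income Tax (Single): taxable = 4195.00 Cr − 1×290.00 Cr = 3905.00 Cr
  526.68 Cr + 27.05% × (3905.00 Cr − 3400.00 Cr) = 526.68 Cr + 27.05% × 505.00 Cr = 663.28 Cr

663.28 Cr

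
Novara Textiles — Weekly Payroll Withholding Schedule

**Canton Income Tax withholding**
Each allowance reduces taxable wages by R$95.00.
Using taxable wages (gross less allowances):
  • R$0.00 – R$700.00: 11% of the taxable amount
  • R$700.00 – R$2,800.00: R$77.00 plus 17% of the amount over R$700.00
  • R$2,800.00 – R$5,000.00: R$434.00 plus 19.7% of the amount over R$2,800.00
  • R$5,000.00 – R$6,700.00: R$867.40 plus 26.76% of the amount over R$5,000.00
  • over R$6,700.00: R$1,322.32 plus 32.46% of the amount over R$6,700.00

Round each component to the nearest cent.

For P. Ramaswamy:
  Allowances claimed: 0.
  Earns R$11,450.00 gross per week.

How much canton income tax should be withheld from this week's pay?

R$2,864.17

Canton Income Tax: taxable = R$11,450.00
  R$1,322.32 + 32.46% × (R$11,450.00 − R$6,700.00) = R$1,322.32 + 32.46% × R$4,750.00 = R$2,864.17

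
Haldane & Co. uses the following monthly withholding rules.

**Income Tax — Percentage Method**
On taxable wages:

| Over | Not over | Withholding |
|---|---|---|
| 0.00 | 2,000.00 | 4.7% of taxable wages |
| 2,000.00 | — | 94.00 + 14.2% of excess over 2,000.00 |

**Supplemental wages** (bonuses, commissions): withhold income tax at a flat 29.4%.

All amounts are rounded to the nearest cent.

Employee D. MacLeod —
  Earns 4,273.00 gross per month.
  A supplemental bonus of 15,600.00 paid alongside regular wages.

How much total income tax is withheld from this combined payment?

5,003.17

Income Tax: taxable = 4,273.00
  94.00 + 14.2% × (4,273.00 − 2,000.00) = 94.00 + 14.2% × 2,273.00 = 416.77
Supplemental (29.4% flat on bonus): 29.4% × 15,600.00 = 4,586.40
Total income tax: 416.77 + 4,586.40 = 5,003.17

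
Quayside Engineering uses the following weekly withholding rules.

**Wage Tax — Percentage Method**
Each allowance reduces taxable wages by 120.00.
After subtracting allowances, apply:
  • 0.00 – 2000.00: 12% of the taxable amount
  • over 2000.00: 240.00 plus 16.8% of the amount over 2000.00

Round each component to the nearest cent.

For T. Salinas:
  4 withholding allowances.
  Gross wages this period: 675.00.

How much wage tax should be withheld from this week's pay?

Wage Tax: taxable = 675.00 − 4×120.00 = 195.00
  12% × 195.00 = 23.40

23.40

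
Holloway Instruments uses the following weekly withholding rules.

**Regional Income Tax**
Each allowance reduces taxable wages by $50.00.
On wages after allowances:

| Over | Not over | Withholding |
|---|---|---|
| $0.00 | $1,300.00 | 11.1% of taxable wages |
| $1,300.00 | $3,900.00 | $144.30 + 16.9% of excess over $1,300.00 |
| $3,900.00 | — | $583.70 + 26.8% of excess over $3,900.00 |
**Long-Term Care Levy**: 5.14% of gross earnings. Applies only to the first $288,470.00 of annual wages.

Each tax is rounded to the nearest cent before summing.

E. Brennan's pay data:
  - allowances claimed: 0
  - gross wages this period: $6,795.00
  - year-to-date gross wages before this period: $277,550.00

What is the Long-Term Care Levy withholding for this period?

Long-Term Care Levy: 5.14% × $6,795.00 = $349.26

$349.26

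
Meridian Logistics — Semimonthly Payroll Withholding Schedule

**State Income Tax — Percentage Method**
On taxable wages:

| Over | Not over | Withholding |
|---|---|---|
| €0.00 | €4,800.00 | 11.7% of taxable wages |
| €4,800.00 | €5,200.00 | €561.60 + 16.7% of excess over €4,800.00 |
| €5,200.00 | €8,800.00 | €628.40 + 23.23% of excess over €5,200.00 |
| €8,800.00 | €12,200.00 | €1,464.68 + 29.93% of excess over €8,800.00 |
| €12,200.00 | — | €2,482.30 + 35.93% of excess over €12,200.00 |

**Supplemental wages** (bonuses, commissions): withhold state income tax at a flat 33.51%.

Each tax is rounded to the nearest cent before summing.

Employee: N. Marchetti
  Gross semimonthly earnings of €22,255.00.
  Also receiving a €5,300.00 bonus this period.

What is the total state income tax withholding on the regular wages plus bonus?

€7,871.09

State Income Tax: taxable = €22,255.00
  €2,482.30 + 35.93% × (€22,255.00 − €12,200.00) = €2,482.30 + 35.93% × €10,055.00 = €6,095.06
Supplemental (33.51% flat on bonus): 33.51% × €5,300.00 = €1,776.03
Total state income tax: €6,095.06 + €1,776.03 = €7,871.09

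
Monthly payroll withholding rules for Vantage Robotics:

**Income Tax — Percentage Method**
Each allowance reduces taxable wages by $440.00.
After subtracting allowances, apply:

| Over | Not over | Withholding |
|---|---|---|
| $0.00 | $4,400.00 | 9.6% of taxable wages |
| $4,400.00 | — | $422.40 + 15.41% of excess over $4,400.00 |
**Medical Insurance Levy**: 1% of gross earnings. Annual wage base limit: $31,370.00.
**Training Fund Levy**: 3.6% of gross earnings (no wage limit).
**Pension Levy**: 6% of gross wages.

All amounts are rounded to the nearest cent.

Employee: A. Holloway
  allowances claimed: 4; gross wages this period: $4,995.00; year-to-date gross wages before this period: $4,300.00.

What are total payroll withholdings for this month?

$840.03

Income Tax: taxable = $4,995.00 − 4×$440.00 = $3,235.00
  9.6% × $3,235.00 = $310.56
Medical Insurance Levy: 1% × $4,995.00 = $49.95
Training Fund Levy: 3.6% × $4,995.00 = $179.82
Pension Levy: 6% × $4,995.00 = $299.70
Total: $310.56 + $49.95 + $179.82 + $299.70 = $840.03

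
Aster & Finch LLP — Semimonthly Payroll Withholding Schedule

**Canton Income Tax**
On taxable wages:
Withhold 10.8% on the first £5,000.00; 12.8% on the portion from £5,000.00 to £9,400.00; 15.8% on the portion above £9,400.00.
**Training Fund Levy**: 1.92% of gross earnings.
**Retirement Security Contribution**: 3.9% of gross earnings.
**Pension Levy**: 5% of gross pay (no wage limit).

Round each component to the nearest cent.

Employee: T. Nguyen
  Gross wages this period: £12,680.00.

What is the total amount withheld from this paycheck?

£2,993.42

Canton Income Tax: taxable = £12,680.00
  £1,103.20 + 15.8% × (£12,680.00 − £9,400.00) = £1,103.20 + 15.8% × £3,280.00 = £1,621.44
Training Fund Levy: 1.92% × £12,680.00 = £243.46
Retirement Security Contribution: 3.9% × £12,680.00 = £494.52
Pension Levy: 5% × £12,680.00 = £634.00
Total: £1,621.44 + £243.46 + £494.52 + £634.00 = £2,993.42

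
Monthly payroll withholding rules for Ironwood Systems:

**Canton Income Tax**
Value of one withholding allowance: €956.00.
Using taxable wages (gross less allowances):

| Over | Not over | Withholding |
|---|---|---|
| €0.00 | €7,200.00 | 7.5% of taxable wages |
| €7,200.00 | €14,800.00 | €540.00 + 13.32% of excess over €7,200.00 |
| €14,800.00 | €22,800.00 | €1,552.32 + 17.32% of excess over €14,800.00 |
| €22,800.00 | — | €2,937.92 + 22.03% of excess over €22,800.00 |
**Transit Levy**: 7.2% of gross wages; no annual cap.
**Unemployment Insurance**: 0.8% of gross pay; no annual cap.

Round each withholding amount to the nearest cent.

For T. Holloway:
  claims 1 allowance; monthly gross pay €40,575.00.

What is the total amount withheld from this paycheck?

€9,889.15

Canton Income Tax: taxable = €40,575.00 − 1×€956.00 = €39,619.00
  €2,937.92 + 22.03% × (€39,619.00 − €22,800.00) = €2,937.92 + 22.03% × €16,819.00 = €6,643.15
Transit Levy: 7.2% × €40,575.00 = €2,921.40
Unemployment Insurance: 0.8% × €40,575.00 = €324.60
Total: €6,643.15 + €2,921.40 + €324.60 = €9,889.15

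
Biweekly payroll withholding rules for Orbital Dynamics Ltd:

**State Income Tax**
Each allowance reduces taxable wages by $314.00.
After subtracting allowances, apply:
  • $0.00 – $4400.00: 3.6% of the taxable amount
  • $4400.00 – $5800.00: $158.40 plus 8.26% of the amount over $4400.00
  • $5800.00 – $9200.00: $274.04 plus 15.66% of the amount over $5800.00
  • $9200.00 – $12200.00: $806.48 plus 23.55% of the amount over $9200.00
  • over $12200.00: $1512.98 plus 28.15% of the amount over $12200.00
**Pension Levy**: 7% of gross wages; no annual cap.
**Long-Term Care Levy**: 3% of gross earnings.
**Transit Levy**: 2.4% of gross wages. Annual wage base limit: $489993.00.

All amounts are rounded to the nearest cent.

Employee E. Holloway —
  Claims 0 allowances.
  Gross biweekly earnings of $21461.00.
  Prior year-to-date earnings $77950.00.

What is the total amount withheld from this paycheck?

$6781.11

State Income Tax: taxable = $21461.00
  $1512.98 + 28.15% × ($21461.00 − $12200.00) = $1512.98 + 28.15% × $9261.00 = $4119.95
Pension Levy: 7% × $21461.00 = $1502.27
Long-Term Care Levy: 3% × $21461.00 = $643.83
Transit Levy: 2.4% × $21461.00 = $515.06
Total: $4119.95 + $1502.27 + $643.83 + $515.06 = $6781.11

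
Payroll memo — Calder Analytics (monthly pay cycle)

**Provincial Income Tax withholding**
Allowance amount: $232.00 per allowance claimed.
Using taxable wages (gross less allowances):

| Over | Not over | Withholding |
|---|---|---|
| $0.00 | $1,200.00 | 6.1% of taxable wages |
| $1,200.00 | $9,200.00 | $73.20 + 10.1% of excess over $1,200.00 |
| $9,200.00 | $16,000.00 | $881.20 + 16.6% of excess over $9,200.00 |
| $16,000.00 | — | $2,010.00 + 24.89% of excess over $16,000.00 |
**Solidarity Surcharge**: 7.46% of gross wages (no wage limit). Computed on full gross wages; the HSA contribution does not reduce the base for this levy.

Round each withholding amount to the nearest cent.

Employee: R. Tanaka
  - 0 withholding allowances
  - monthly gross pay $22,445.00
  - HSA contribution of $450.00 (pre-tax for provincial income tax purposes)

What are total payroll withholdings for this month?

$5,176.56

Provincial Income Tax: taxable = $22,445.00 − $450.00 = $21,995.00
  $2,010.00 + 24.89% × ($21,995.00 − $16,000.00) = $2,010.00 + 24.89% × $5,995.00 = $3,502.16
Solidarity Surcharge: 7.46% × $22,445.00 = $1,674.40
Total: $3,502.16 + $1,674.40 = $5,176.56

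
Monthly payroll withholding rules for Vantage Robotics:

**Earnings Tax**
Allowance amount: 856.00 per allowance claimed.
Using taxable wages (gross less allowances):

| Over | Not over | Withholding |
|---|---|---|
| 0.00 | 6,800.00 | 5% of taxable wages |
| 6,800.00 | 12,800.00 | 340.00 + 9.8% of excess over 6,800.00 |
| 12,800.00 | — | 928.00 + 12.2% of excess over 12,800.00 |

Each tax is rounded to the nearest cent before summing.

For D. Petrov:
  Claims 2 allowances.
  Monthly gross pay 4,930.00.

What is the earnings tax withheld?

160.90

Earnings Tax: taxable = 4,930.00 − 2×856.00 = 3,218.00
  5% × 3,218.00 = 160.90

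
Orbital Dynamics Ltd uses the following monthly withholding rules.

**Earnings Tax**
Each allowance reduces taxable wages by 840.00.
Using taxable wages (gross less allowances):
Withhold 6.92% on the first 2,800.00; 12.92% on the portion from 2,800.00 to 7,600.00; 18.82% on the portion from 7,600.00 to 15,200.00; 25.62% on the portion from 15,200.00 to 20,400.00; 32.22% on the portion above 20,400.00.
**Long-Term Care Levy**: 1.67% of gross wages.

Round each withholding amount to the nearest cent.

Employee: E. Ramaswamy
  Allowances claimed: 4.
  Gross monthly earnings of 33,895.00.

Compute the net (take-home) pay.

Earnings Tax: taxable = 33,895.00 − 4×840.00 = 30,535.00
  3,576.48 + 32.22% × (30,535.00 − 20,400.00) = 3,576.48 + 32.22% × 10,135.00 = 6,841.98
Long-Term Care Levy: 1.67% × 33,895.00 = 566.05
Total withheld: 6,841.98 + 566.05 = 7,408.03
Net pay: 33,895.00 − 7,408.03 = 26,486.97

26,486.97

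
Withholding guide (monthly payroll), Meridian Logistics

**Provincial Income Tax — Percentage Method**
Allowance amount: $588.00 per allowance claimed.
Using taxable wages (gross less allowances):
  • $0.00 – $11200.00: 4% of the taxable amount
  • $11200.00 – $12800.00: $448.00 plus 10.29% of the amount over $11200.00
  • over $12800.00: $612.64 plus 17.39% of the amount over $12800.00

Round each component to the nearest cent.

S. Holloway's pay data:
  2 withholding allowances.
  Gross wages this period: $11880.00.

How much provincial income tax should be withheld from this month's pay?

Provincial Income Tax: taxable = $11880.00 − 2×$588.00 = $10704.00
  4% × $10704.00 = $428.16

$428.16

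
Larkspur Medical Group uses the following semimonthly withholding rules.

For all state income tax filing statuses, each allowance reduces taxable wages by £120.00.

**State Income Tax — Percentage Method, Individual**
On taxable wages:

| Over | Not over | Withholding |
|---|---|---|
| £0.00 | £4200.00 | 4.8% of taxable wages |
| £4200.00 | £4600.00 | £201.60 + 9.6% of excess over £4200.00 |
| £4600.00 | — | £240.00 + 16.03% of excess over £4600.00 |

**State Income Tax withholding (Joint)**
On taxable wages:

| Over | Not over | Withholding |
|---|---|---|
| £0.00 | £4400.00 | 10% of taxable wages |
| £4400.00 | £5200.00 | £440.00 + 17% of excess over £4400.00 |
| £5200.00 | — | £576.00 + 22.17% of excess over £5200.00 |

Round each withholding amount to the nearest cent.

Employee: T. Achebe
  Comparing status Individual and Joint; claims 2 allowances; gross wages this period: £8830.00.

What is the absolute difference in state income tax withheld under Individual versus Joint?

State Income Tax (Individual): taxable = £8830.00 − 2×£120.00 = £8590.00
  £240.00 + 16.03% × (£8590.00 − £4600.00) = £240.00 + 16.03% × £3990.00 = £879.60
State Income Tax (Joint): taxable = £8830.00 − 2×£120.00 = £8590.00
  £576.00 + 22.17% × (£8590.00 − £5200.00) = £576.00 + 22.17% × £3390.00 = £1327.56
Difference: |£879.60 − £1327.56| = £447.96 (higher under Joint)

£447.96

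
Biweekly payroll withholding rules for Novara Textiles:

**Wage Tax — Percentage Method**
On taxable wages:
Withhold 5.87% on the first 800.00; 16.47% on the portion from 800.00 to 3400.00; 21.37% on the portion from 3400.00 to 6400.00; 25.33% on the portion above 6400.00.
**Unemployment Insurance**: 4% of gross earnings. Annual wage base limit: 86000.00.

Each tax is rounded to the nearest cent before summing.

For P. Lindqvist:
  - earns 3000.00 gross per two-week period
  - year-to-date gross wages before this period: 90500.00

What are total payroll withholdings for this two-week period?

409.30

Wage Tax: taxable = 3000.00
  46.96 + 16.47% × (3000.00 − 800.00) = 46.96 + 16.47% × 2200.00 = 409.30
Unemployment Insurance: YTD 90500.00 ≥ cap 86000.00 → 0.00
Total: 409.30 + 0.00 = 409.30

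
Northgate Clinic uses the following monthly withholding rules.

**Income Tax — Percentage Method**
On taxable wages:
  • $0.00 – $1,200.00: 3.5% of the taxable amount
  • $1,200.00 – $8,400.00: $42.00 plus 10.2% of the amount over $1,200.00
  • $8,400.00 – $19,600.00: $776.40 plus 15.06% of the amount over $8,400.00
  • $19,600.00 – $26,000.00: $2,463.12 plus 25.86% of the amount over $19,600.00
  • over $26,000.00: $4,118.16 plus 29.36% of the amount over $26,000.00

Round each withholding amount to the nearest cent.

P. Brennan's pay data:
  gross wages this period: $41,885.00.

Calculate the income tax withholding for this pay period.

Income Tax: taxable = $41,885.00
  $4,118.16 + 29.36% × ($41,885.00 − $26,000.00) = $4,118.16 + 29.36% × $15,885.00 = $8,782.00

$8,782.00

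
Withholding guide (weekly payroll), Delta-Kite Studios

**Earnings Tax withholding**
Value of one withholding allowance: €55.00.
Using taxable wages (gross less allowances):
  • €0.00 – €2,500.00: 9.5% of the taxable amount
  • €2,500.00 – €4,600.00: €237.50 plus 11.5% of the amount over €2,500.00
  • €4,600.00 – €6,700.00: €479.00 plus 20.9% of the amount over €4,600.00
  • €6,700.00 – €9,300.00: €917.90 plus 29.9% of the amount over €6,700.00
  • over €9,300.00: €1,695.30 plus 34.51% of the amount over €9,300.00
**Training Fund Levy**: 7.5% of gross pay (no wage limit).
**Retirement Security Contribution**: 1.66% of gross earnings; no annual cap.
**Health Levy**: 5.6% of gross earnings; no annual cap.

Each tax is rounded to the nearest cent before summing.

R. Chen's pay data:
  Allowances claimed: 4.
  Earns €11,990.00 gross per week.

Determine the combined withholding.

€4,317.42

Earnings Tax: taxable = €11,990.00 − 4×€55.00 = €11,770.00
  €1,695.30 + 34.51% × (€11,770.00 − €9,300.00) = €1,695.30 + 34.51% × €2,470.00 = €2,547.70
Training Fund Levy: 7.5% × €11,990.00 = €899.25
Retirement Security Contribution: 1.66% × €11,990.00 = €199.03
Health Levy: 5.6% × €11,990.00 = €671.44
Total: €2,547.70 + €899.25 + €199.03 + €671.44 = €4,317.42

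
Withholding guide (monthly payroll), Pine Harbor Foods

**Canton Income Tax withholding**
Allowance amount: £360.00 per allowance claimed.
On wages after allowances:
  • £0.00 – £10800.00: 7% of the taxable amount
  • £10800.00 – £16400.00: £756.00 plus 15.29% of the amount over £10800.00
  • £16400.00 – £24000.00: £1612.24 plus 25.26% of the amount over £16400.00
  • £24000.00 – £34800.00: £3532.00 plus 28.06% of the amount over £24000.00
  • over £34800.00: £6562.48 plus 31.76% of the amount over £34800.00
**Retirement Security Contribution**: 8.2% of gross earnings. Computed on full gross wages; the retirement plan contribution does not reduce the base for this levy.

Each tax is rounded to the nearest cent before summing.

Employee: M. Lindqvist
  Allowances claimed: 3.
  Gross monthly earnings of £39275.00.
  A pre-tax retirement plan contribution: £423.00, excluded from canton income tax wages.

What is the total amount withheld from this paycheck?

£10726.94

Canton Income Tax: taxable = £39275.00 − £423.00 − 3×£360.00 = £37772.00
  £6562.48 + 31.76% × (£37772.00 − £34800.00) = £6562.48 + 31.76% × £2972.00 = £7506.39
Retirement Security Contribution: 8.2% × £39275.00 = £3220.55
Total: £7506.39 + £3220.55 = £10726.94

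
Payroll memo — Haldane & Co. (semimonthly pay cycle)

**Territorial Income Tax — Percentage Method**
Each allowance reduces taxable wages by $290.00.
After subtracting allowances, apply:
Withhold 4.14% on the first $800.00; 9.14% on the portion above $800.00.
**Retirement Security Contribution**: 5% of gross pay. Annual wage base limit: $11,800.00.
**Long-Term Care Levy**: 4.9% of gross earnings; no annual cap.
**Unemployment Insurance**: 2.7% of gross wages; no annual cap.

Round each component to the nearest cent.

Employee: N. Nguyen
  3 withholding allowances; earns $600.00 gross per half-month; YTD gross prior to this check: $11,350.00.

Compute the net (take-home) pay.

Territorial Income Tax: taxable = $600.00 − 3×$290.00 = $-270.00
  Taxable ≤ 0 → $0.00
Retirement Security Contribution: cap $11,800.00 − YTD $11,350.00 = $450.00 subject; 5% × $450.00 = $22.50
Long-Term Care Levy: 4.9% × $600.00 = $29.40
Unemployment Insurance: 2.7% × $600.00 = $16.20
Total withheld: $0.00 + $22.50 + $29.40 + $16.20 = $68.10
Net pay: $600.00 − $68.10 = $531.90

$531.90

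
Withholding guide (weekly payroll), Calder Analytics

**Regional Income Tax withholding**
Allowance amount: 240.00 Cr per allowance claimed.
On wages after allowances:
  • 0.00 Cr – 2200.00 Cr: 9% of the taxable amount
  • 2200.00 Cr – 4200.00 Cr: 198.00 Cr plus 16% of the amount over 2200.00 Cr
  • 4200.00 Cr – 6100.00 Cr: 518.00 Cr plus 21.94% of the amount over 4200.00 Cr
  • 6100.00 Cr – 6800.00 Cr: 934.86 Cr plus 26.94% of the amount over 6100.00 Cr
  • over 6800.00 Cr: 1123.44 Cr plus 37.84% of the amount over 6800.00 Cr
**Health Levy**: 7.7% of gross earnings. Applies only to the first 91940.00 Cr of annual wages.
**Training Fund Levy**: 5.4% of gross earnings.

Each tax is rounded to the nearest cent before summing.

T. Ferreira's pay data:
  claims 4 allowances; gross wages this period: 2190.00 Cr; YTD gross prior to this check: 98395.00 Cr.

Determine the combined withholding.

228.96 Cr

Regional Income Tax: taxable = 2190.00 Cr − 4×240.00 Cr = 1230.00 Cr
  9% × 1230.00 Cr = 110.70 Cr
Health Levy: YTD 98395.00 Cr ≥ cap 91940.00 Cr → 0.00 Cr
Training Fund Levy: 5.4% × 2190.00 Cr = 118.26 Cr
Total: 110.70 Cr + 0.00 Cr + 118.26 Cr = 228.96 Cr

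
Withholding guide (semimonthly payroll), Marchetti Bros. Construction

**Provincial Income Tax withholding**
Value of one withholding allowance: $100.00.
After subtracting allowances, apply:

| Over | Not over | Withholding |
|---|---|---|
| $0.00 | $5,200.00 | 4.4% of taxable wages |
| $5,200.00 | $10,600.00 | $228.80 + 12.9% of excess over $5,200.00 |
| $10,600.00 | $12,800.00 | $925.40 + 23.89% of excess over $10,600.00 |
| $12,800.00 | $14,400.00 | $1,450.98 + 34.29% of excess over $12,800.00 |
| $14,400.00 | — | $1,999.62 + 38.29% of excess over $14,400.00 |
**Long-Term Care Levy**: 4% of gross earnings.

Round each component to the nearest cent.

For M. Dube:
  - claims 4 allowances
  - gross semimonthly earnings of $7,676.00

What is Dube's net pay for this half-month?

$6,872.36

Provincial Income Tax: taxable = $7,676.00 − 4×$100.00 = $7,276.00
  $228.80 + 12.9% × ($7,276.00 − $5,200.00) = $228.80 + 12.9% × $2,076.00 = $496.60
Long-Term Care Levy: 4% × $7,676.00 = $307.04
Total withheld: $496.60 + $307.04 = $803.64
Net pay: $7,676.00 − $803.64 = $6,872.36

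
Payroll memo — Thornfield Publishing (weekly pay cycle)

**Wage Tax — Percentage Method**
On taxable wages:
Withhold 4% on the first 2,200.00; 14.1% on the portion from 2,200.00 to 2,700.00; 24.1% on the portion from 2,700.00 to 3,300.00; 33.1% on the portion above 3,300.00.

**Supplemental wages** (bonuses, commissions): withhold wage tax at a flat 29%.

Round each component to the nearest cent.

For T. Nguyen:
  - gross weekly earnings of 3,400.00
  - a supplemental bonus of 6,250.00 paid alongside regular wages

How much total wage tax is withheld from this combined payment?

Wage Tax: taxable = 3,400.00
  303.10 + 33.1% × (3,400.00 − 3,300.00) = 303.10 + 33.1% × 100.00 = 336.20
Supplemental (29% flat on bonus): 29% × 6,250.00 = 1,812.50
Total wage tax: 336.20 + 1,812.50 = 2,148.70

2,148.70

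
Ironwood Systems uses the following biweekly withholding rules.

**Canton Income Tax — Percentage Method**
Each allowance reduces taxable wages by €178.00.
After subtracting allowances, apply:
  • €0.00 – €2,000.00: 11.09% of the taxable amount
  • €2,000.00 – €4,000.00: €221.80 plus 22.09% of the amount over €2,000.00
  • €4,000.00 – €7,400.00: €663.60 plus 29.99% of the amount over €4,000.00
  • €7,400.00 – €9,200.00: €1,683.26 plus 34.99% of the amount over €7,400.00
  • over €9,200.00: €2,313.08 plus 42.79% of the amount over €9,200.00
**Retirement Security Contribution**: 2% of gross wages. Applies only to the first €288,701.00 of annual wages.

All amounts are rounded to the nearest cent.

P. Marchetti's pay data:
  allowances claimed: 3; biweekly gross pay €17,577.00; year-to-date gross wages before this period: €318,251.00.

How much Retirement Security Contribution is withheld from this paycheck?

Retirement Security Contribution: YTD €318,251.00 ≥ cap €288,701.00 → €0.00

€0.00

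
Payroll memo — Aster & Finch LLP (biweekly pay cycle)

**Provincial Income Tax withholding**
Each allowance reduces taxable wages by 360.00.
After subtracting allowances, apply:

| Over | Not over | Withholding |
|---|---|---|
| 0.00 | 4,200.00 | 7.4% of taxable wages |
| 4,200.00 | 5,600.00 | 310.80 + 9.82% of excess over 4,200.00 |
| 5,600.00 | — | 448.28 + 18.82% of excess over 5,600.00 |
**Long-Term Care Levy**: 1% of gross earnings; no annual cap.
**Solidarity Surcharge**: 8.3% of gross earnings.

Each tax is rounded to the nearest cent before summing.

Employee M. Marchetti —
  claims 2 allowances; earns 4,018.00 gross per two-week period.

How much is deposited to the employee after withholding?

Provincial Income Tax: taxable = 4,018.00 − 2×360.00 = 3,298.00
  7.4% × 3,298.00 = 244.05
Long-Term Care Levy: 1% × 4,018.00 = 40.18
Solidarity Surcharge: 8.3% × 4,018.00 = 333.49
Total withheld: 244.05 + 40.18 + 333.49 = 617.72
Net pay: 4,018.00 − 617.72 = 3,400.28

3,400.28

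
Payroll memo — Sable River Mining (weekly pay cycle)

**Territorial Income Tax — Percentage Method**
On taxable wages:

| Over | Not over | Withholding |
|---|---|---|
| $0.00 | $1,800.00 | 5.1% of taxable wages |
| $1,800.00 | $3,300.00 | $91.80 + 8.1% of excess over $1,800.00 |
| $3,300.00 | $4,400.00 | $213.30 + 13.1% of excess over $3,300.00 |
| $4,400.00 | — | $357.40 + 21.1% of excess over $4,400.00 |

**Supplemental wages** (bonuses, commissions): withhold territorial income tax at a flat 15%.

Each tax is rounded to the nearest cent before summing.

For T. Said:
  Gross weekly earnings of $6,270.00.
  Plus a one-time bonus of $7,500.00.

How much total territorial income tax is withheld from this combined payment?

$1,876.97

Territorial Income Tax: taxable = $6,270.00
  $357.40 + 21.1% × ($6,270.00 − $4,400.00) = $357.40 + 21.1% × $1,870.00 = $751.97
Supplemental (15% flat on bonus): 15% × $7,500.00 = $1,125.00
Total territorial income tax: $751.97 + $1,125.00 = $1,876.97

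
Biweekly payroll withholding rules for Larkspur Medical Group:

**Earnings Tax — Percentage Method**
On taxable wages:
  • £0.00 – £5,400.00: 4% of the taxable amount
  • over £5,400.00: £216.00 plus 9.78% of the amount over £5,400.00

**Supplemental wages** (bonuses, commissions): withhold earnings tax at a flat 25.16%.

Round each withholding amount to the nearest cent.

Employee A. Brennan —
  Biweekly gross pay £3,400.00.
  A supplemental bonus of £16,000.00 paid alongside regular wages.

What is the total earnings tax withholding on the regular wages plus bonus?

Earnings Tax: taxable = £3,400.00
  4% × £3,400.00 = £136.00
Supplemental (25.16% flat on bonus): 25.16% × £16,000.00 = £4,025.60
Total earnings tax: £136.00 + £4,025.60 = £4,161.60

£4,161.60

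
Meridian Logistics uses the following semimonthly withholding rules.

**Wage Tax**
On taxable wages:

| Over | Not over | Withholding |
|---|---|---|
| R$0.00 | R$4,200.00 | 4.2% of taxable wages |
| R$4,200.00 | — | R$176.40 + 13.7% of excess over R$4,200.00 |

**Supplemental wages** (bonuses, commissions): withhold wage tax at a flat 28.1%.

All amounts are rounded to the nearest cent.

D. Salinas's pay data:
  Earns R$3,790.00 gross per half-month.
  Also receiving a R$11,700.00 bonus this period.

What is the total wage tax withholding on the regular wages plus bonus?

R$3,446.88

Wage Tax: taxable = R$3,790.00
  4.2% × R$3,790.00 = R$159.18
Supplemental (28.1% flat on bonus): 28.1% × R$11,700.00 = R$3,287.70
Total wage tax: R$159.18 + R$3,287.70 = R$3,446.88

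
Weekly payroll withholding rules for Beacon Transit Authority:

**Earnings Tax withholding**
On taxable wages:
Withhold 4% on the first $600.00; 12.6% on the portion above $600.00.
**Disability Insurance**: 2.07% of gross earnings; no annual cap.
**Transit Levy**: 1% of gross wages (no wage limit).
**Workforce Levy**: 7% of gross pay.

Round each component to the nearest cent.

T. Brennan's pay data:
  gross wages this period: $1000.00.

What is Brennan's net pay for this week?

Earnings Tax: taxable = $1000.00
  $24.00 + 12.6% × ($1000.00 − $600.00) = $24.00 + 12.6% × $400.00 = $74.40
Disability Insurance: 2.07% × $1000.00 = $20.70
Transit Levy: 1% × $1000.00 = $10.00
Workforce Levy: 7% × $1000.00 = $70.00
Total withheld: $74.40 + $20.70 + $10.00 + $70.00 = $175.10
Net pay: $1000.00 − $175.10 = $824.90

$824.90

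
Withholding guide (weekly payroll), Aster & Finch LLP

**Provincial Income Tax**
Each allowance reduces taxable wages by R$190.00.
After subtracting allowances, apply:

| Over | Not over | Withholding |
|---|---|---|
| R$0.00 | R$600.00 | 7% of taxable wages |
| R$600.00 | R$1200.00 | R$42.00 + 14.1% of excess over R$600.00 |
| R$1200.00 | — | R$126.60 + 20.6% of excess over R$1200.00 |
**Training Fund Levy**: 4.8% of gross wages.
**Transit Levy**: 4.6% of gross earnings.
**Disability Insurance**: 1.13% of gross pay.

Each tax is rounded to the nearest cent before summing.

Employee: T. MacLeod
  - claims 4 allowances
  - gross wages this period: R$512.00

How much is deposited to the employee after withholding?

R$458.08

Provincial Income Tax: taxable = R$512.00 − 4×R$190.00 = R$-248.00
  Taxable ≤ 0 → R$0.00
Training Fund Levy: 4.8% × R$512.00 = R$24.58
Transit Levy: 4.6% × R$512.00 = R$23.55
Disability Insurance: 1.13% × R$512.00 = R$5.79
Total withheld: R$0.00 + R$24.58 + R$23.55 + R$5.79 = R$53.92
Net pay: R$512.00 − R$53.92 = R$458.08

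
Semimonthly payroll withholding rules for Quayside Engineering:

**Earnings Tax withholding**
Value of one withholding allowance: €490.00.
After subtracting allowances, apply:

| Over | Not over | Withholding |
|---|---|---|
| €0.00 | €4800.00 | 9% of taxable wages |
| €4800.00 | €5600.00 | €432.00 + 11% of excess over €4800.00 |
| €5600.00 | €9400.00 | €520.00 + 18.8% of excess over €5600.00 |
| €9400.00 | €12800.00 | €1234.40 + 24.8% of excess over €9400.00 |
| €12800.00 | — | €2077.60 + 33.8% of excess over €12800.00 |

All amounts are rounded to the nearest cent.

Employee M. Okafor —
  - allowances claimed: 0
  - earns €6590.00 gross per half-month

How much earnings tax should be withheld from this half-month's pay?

Earnings Tax: taxable = €6590.00
  €520.00 + 18.8% × (€6590.00 − €5600.00) = €520.00 + 18.8% × €990.00 = €706.12

€706.12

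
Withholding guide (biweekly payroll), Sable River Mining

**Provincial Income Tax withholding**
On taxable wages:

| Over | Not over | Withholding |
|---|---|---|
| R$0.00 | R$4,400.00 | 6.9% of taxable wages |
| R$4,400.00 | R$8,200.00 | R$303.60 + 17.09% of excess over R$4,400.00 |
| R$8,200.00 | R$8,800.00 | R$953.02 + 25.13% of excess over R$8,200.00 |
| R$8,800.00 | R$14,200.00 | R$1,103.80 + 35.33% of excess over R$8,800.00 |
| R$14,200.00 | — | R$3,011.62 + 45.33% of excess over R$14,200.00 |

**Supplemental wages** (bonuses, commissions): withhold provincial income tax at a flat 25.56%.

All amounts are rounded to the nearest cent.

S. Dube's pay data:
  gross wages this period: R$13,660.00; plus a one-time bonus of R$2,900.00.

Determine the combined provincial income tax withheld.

R$3,562.08

Provincial Income Tax: taxable = R$13,660.00
  R$1,103.80 + 35.33% × (R$13,660.00 − R$8,800.00) = R$1,103.80 + 35.33% × R$4,860.00 = R$2,820.84
Supplemental (25.56% flat on bonus): 25.56% × R$2,900.00 = R$741.24
Total provincial income tax: R$2,820.84 + R$741.24 = R$3,562.08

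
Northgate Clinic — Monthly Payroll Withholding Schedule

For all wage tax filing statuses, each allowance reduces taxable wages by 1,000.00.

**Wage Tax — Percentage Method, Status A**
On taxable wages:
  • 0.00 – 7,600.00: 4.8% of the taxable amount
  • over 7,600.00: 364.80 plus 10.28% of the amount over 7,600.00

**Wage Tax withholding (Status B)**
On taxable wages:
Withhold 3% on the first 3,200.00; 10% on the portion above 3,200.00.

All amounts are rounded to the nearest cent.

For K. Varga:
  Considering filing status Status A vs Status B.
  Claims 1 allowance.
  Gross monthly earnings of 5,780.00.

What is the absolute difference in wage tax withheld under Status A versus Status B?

Wage Tax (Status A): taxable = 5,780.00 − 1×1,000.00 = 4,780.00
  4.8% × 4,780.00 = 229.44
Wage Tax (Status B): taxable = 5,780.00 − 1×1,000.00 = 4,780.00
  96.00 + 10% × (4,780.00 − 3,200.00) = 96.00 + 10% × 1,580.00 = 254.00
Difference: |229.44 − 254.00| = 24.56 (higher under Status B)

24.56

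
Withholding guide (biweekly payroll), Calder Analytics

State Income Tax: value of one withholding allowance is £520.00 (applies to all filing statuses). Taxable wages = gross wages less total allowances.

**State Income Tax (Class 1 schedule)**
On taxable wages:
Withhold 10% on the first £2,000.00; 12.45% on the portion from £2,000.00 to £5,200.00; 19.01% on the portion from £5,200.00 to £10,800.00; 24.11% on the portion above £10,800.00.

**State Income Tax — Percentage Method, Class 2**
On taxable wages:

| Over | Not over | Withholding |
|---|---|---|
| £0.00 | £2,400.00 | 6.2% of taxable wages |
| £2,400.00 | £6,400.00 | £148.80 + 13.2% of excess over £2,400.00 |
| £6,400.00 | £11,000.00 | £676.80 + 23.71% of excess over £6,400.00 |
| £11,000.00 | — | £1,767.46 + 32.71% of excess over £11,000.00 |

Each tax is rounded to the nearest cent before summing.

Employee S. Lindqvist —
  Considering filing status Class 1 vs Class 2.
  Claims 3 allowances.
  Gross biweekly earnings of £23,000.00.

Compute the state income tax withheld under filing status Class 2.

£5,182.38

State Income Tax (Class 2): taxable = £23,000.00 − 3×£520.00 = £21,440.00
  £1,767.46 + 32.71% × (£21,440.00 − £11,000.00) = £1,767.46 + 32.71% × £10,440.00 = £5,182.38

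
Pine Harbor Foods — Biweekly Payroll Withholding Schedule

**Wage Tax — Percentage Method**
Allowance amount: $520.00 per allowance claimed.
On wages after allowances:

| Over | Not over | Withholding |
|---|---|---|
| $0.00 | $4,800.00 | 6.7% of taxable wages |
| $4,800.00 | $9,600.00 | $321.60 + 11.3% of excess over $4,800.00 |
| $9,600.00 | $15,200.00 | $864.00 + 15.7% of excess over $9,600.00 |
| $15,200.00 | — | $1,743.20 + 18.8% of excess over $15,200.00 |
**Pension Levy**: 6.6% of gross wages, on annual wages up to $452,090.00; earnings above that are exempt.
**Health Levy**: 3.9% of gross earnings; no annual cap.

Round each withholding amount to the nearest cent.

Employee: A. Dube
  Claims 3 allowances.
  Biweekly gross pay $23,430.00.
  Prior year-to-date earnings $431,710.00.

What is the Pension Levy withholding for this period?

$1,345.08

Pension Levy: cap $452,090.00 − YTD $431,710.00 = $20,380.00 subject; 6.6% × $20,380.00 = $1,345.08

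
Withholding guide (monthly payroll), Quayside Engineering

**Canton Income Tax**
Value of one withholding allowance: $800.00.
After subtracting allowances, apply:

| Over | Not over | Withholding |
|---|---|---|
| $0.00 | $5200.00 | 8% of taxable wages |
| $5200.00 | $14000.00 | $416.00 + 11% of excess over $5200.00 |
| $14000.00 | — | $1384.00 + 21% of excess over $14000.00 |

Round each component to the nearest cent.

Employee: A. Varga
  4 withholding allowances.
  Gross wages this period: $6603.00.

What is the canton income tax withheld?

Canton Income Tax: taxable = $6603.00 − 4×$800.00 = $3403.00
  8% × $3403.00 = $272.24

$272.24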